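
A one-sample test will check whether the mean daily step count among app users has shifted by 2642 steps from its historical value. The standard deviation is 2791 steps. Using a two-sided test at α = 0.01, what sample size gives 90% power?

For a one-sample z-test, n = ((z_{α/2} + z_β)·σ/δ)².
z_{α/2} = 2.576 (two-sided α = 0.01); z_β = 1.282 (power 90% → β = 0.1).
n = (3.858 × 2791 / 2642)² = 16.61
Round up: n = 17.

n = 17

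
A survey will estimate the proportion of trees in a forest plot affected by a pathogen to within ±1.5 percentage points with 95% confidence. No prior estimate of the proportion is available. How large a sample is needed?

4269

For a proportion with margin E = 0.015 at 95% confidence, z = 1.960.
With no prior estimate, use p = 0.5, which maximizes p(1−p) at 0.25.
n = 0.25 × (z/E)² = 0.25 × (1.960/0.015)² = 4268.44
Round up: n = 4269.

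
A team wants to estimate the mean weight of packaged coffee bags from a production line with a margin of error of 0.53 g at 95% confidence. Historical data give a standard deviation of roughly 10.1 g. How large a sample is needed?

For a mean, the margin of error is E = z·σ/√n, so n = (zσ/E)².
At 95% confidence, z = 1.960.
n = (1.960 × 10.1 / 0.53)² = 1395.09
Round up: n = 1396.

1396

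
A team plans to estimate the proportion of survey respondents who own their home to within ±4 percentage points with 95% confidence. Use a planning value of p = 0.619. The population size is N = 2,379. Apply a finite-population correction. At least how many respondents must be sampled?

458

For a proportion with margin E = 0.04 at 95% confidence, z = 1.960.
n = p̂(1−p̂)(z/E)² = 0.619 × 0.381 × (1.960/0.04)² = 566.25 — call this n₀.
Finite-population correction with N = 2,379: n = n₀ / (1 + (n₀−1)/N) = 566.25 / 1.238 = 457.39
Round up: n = 458.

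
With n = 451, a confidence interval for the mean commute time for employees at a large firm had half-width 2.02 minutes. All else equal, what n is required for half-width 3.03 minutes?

Margin of error scales as 1/√n, so n₂ = n₁·(E₁/E₂)².
n₂ = 451 × (2.02/3.03)² = 451 × 0.4444 = 200.42
Round up: n₂ = 201.

201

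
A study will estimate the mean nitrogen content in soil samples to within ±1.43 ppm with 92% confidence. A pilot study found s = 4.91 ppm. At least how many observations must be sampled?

37

For a mean, the margin of error is E = z·σ/√n, so n = (zσ/E)².
At 92% confidence, z = 1.751.
n = (1.751 × 4.91 / 1.43)² = 36.15
Round up: n = 37.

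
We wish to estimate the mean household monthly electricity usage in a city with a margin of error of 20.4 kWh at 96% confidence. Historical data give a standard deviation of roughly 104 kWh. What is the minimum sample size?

110

For a mean, the margin of error is E = z·σ/√n, so n = (zσ/E)².
At 96% confidence, z = 2.054.
n = (2.054 × 104 / 20.4)² = 109.65
Round up: n = 110.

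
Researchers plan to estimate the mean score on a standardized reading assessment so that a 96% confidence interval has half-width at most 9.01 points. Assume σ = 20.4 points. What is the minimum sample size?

22

For a mean, the margin of error is E = z·σ/√n, so n = (zσ/E)².
At 96% confidence, z = 2.054.
n = (2.054 × 20.4 / 9.01)² = 21.63
Round up: n = 22.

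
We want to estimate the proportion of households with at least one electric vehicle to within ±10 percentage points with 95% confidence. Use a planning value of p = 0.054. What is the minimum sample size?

For a proportion with margin E = 0.1 at 95% confidence, z = 1.960.
n = p̂(1−p̂)(z/E)² = 0.054 × 0.946 × (1.960/0.1)² = 19.62
Round up: n = 20.

20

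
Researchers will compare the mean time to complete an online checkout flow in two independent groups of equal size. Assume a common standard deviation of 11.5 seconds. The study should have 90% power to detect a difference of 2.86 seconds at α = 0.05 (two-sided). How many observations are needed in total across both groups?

For two equal groups, n per group = 2·((z_{α/2} + z_β)·σ/δ)².
z_{α/2} = 1.960; z_β = 1.282 (power 90%).
n = 2 × (3.242 × 11.5 / 2.86)² = 2 × 169.94 = 339.88
Round up: n = 340 per group.
Total across both groups: 2 × 340 = 680.

680 total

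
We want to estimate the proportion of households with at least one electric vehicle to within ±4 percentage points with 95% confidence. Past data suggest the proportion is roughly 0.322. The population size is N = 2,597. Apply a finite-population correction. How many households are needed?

For a proportion with margin E = 0.04 at 95% confidence, z = 1.960.
n = p̂(1−p̂)(z/E)² = 0.322 × 0.678 × (1.960/0.04)² = 524.18 — call this n₀.
Finite-population correction with N = 2,597: n = n₀ / (1 + (n₀−1)/N) = 524.18 / 1.201 = 436.45
Round up: n = 437.

n = 437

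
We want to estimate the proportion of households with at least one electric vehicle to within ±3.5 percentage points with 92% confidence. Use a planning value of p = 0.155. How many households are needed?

For a proportion with margin E = 0.035 at 92% confidence, z = 1.751.
n = p̂(1−p̂)(z/E)² = 0.155 × 0.845 × (1.751/0.035)² = 327.81
Round up: n = 328.

328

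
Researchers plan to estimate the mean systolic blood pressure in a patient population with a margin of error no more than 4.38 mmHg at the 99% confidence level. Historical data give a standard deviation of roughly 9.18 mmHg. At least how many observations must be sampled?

For a mean, the margin of error is E = z·σ/√n, so n = (zσ/E)².
At 99% confidence, z = 2.576.
n = (2.576 × 9.18 / 4.38)² = 29.15
Round up: n = 30.

n = 30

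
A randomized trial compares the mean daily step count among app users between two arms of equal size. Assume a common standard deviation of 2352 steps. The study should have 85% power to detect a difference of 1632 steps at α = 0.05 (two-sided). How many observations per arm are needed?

38 per group

For two equal groups, n per group = 2·((z_{α/2} + z_β)·σ/δ)².
z_{α/2} = 1.960; z_β = 1.036 (power 85%).
n = 2 × (2.996 × 2352 / 1632)² = 2 × 18.64 = 37.28
Round up: n = 38 per group.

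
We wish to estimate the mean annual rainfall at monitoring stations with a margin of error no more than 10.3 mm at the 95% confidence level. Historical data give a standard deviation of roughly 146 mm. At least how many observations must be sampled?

772

For a mean, the margin of error is E = z·σ/√n, so n = (zσ/E)².
At 95% confidence, z = 1.960.
n = (1.960 × 146 / 10.3)² = 771.87
Round up: n = 772.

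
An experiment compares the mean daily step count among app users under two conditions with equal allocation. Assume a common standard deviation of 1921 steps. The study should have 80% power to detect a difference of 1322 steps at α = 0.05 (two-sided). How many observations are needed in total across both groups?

68 total

For two equal groups, n per group = 2·((z_{α/2} + z_β)·σ/δ)².
z_{α/2} = 1.960; z_β = 0.842 (power 80%).
n = 2 × (2.802 × 1921 / 1322)² = 2 × 16.58 = 33.16
Round up: n = 34 per group.
Total across both groups: 2 × 34 = 68.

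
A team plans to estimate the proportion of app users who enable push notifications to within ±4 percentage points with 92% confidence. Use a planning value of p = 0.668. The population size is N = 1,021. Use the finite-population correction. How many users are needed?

301

For a proportion with margin E = 0.04 at 92% confidence, z = 1.751.
n = p̂(1−p̂)(z/E)² = 0.668 × 0.332 × (1.751/0.04)² = 424.98 — call this n₀.
Finite-population correction with N = 1,021: n = n₀ / (1 + (n₀−1)/N) = 424.98 / 1.415 = 300.34
Round up: n = 301.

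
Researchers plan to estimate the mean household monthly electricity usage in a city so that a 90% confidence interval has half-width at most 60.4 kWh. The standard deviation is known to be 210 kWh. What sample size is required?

For a mean, the margin of error is E = z·σ/√n, so n = (zσ/E)².
At 90% confidence, z = 1.645.
n = (1.645 × 210 / 60.4)² = 32.71
Round up: n = 33.

33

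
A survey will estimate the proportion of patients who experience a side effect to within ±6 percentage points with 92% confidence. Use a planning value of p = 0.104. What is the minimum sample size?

For a proportion with margin E = 0.06 at 92% confidence, z = 1.751.
n = p̂(1−p̂)(z/E)² = 0.104 × 0.896 × (1.751/0.06)² = 79.36
Round up: n = 80.

80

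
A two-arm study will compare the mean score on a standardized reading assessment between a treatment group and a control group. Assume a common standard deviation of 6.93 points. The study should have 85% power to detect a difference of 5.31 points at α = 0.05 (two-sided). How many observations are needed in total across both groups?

62 total

For two equal groups, n per group = 2·((z_{α/2} + z_β)·σ/δ)².
z_{α/2} = 1.960; z_β = 1.036 (power 85%).
n = 2 × (2.996 × 6.93 / 5.31)² = 2 × 15.29 = 30.58
Round up: n = 31 per group.
Total across both groups: 2 × 31 = 62.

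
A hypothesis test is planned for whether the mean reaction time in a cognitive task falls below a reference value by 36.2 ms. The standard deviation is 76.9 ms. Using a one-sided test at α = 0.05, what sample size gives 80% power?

28

For a one-sample z-test, n = ((z_α + z_β)·σ/δ)².
z_α = 1.645 (one-sided α = 0.05); z_β = 0.842 (power 80% → β = 0.2).
n = (2.487 × 76.9 / 36.2)² = 27.91
Round up: n = 28.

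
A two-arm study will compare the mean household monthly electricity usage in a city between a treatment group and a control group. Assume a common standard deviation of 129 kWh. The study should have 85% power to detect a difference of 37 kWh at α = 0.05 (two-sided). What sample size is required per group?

219 per group

For two equal groups, n per group = 2·((z_{α/2} + z_β)·σ/δ)².
z_{α/2} = 1.960; z_β = 1.036 (power 85%).
n = 2 × (2.996 × 129 / 37)² = 2 × 109.11 = 218.22
Round up: n = 219 per group.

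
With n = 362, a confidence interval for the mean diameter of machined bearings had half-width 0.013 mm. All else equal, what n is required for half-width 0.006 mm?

Margin of error scales as 1/√n, so n₂ = n₁·(E₁/E₂)².
n₂ = 362 × (0.013/0.006)² = 362 × 4.694 = 1699.23
Round up: n₂ = 1700.

1700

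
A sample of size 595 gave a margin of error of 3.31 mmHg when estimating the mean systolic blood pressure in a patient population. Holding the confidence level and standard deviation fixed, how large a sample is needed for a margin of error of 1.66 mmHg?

2366

Margin of error scales as 1/√n, so n₂ = n₁·(E₁/E₂)².
n₂ = 595 × (3.31/1.66)² = 595 × 3.976 = 2365.72
Round up: n₂ = 2366.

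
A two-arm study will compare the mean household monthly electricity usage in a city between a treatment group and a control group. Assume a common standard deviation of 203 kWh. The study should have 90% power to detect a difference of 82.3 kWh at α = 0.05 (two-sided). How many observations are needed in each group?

128 per group

For two equal groups, n per group = 2·((z_{α/2} + z_β)·σ/δ)².
z_{α/2} = 1.960; z_β = 1.282 (power 90%).
n = 2 × (3.242 × 203 / 82.3)² = 2 × 63.95 = 127.90
Round up: n = 128 per group.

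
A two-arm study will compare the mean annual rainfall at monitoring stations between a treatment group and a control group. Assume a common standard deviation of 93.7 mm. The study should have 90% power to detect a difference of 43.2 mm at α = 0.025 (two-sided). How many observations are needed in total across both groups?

234 total

For two equal groups, n per group = 2·((z_{α/2} + z_β)·σ/δ)².
z_{α/2} = 2.241; z_β = 1.282 (power 90%).
n = 2 × (3.523 × 93.7 / 43.2)² = 2 × 58.39 = 116.78
Round up: n = 117 per group.
Total across both groups: 2 × 117 = 234.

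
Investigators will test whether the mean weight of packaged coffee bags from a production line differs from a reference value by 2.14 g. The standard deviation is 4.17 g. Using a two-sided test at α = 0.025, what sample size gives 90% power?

48

For a one-sample z-test, n = ((z_{α/2} + z_β)·σ/δ)².
z_{α/2} = 2.241 (two-sided α = 0.025); z_β = 1.282 (power 90% → β = 0.1).
n = (3.523 × 4.17 / 2.14)² = 47.13
Round up: n = 48.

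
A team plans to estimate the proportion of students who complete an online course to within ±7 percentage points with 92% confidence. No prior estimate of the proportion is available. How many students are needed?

For a proportion with margin E = 0.07 at 92% confidence, z = 1.751.
With no prior estimate, use p = 0.5, which maximizes p(1−p) at 0.25.
n = 0.25 × (z/E)² = 0.25 × (1.751/0.07)² = 156.43
Round up: n = 157.

157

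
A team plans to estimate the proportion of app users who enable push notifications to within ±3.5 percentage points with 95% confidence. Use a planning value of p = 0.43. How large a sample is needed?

For a proportion with margin E = 0.035 at 95% confidence, z = 1.960.
n = p̂(1−p̂)(z/E)² = 0.43 × 0.57 × (1.960/0.035)² = 768.63
Round up: n = 769.

n = 769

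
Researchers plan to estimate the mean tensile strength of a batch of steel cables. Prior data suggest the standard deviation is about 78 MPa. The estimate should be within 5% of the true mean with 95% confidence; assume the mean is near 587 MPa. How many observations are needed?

For a mean, the margin of error is E = z·σ/√n, so n = (zσ/E)².
At 95% confidence, z = 1.960.
E = 5% of 587 = 29.35 MPa.
n = (1.960 × 78 / 29.35)² = 27.13
Round up: n = 28.

28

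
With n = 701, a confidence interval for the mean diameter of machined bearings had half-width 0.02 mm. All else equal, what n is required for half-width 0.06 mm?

Margin of error scales as 1/√n, so n₂ = n₁·(E₁/E₂)².
n₂ = 701 × (0.02/0.06)² = 701 × 0.1111 = 77.88
Round up: n₂ = 78.

78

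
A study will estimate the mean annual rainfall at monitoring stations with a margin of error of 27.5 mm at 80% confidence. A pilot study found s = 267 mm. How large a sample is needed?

For a mean, the margin of error is E = z·σ/√n, so n = (zσ/E)².
At 80% confidence, z = 1.282.
n = (1.282 × 267 / 27.5)² = 154.93
Round up: n = 155.

155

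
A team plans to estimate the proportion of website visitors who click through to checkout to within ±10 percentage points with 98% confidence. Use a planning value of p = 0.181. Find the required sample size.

For a proportion with margin E = 0.1 at 98% confidence, z = 2.326.
n = p̂(1−p̂)(z/E)² = 0.181 × 0.819 × (2.326/0.1)² = 80.20
Round up: n = 81.

81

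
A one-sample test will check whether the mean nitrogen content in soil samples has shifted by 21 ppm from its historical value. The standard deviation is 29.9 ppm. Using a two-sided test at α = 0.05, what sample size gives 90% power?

22

For a one-sample z-test, n = ((z_{α/2} + z_β)·σ/δ)².
z_{α/2} = 1.960 (two-sided α = 0.05); z_β = 1.282 (power 90% → β = 0.1).
n = (3.242 × 29.9 / 21)² = 21.31
Round up: n = 22.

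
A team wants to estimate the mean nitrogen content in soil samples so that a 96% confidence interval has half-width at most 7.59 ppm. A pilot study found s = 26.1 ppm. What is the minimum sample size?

50

For a mean, the margin of error is E = z·σ/√n, so n = (zσ/E)².
At 96% confidence, z = 2.054.
n = (2.054 × 26.1 / 7.59)² = 49.89
Round up: n = 50.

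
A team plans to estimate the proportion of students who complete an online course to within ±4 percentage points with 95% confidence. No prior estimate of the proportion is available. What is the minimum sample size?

For a proportion with margin E = 0.04 at 95% confidence, z = 1.960.
With no prior estimate, use p = 0.5, which maximizes p(1−p) at 0.25.
n = 0.25 × (z/E)² = 0.25 × (1.960/0.04)² = 600.25
Round up: n = 601.

601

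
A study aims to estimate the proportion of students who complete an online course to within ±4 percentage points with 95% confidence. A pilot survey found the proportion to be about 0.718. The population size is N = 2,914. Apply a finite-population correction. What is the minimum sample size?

417

For a proportion with margin E = 0.04 at 95% confidence, z = 1.960.
n = p̂(1−p̂)(z/E)² = 0.718 × 0.282 × (1.960/0.04)² = 486.14 — call this n₀.
Finite-population correction with N = 2,914: n = n₀ / (1 + (n₀−1)/N) = 486.14 / 1.166 = 416.93
Round up: n = 417.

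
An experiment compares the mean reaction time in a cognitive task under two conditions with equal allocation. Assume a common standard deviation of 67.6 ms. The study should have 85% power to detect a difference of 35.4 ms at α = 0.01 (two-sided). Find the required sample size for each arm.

96 per group

For two equal groups, n per group = 2·((z_{α/2} + z_β)·σ/δ)².
z_{α/2} = 2.576; z_β = 1.036 (power 85%).
n = 2 × (3.612 × 67.6 / 35.4)² = 2 × 47.58 = 95.16
Round up: n = 96 per group.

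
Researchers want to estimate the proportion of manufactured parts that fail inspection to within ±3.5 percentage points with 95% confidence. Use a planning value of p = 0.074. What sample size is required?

n = 215

For a proportion with margin E = 0.035 at 95% confidence, z = 1.960.
n = p̂(1−p̂)(z/E)² = 0.074 × 0.926 × (1.960/0.035)² = 214.89
Round up: n = 215.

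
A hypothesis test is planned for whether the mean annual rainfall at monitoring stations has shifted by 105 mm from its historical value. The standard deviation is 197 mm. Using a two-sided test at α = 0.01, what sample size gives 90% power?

For a one-sample z-test, n = ((z_{α/2} + z_β)·σ/δ)².
z_{α/2} = 2.576 (two-sided α = 0.01); z_β = 1.282 (power 90% → β = 0.1).
n = (3.858 × 197 / 105)² = 52.39
Round up: n = 53.

53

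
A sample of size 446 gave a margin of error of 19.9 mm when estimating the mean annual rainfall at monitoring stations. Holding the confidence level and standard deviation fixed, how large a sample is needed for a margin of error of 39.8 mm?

Margin of error scales as 1/√n, so n₂ = n₁·(E₁/E₂)².
n₂ = 446 × (19.9/39.8)² = 446 × 0.25 = 111.50
Round up: n₂ = 112.

112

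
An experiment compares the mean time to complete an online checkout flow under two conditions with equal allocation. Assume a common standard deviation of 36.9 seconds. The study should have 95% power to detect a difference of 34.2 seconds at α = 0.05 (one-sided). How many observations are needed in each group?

For two equal groups, n per group = 2·((z_α + z_β)·σ/δ)².
z_α = 1.645; z_β = 1.645 (power 95%).
n = 2 × (3.290 × 36.9 / 34.2)² = 2 × 12.60 = 25.20
Round up: n = 26 per group.

26 per group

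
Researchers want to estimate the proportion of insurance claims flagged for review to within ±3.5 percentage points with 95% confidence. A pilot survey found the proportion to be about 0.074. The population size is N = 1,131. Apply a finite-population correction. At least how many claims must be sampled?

181

For a proportion with margin E = 0.035 at 95% confidence, z = 1.960.
n = p̂(1−p̂)(z/E)² = 0.074 × 0.926 × (1.960/0.035)² = 214.89 — call this n₀.
Finite-population correction with N = 1,131: n = n₀ / (1 + (n₀−1)/N) = 214.89 / 1.189 = 180.73
Round up: n = 181.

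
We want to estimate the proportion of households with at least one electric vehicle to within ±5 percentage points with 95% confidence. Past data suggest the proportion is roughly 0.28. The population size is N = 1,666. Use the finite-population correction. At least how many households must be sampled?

262

For a proportion with margin E = 0.05 at 95% confidence, z = 1.960.
n = p̂(1−p̂)(z/E)² = 0.28 × 0.72 × (1.960/0.05)² = 309.79 — call this n₀.
Finite-population correction with N = 1,666: n = n₀ / (1 + (n₀−1)/N) = 309.79 / 1.185 = 261.43
Round up: n = 262.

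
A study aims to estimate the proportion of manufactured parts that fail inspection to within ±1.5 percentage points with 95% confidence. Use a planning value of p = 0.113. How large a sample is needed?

For a proportion with margin E = 0.015 at 95% confidence, z = 1.960.
n = p̂(1−p̂)(z/E)² = 0.113 × 0.887 × (1.960/0.015)² = 1711.32
Round up: n = 1712.

1712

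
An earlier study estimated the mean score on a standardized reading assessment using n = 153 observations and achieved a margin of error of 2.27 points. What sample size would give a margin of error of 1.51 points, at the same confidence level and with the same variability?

Margin of error scales as 1/√n, so n₂ = n₁·(E₁/E₂)².
n₂ = 153 × (2.27/1.51)² = 153 × 2.26 = 345.78
Round up: n₂ = 346.

346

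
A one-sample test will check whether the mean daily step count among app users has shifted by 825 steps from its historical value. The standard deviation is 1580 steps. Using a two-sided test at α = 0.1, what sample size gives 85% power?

For a one-sample z-test, n = ((z_{α/2} + z_β)·σ/δ)².
z_{α/2} = 1.645 (two-sided α = 0.1); z_β = 1.036 (power 85% → β = 0.15).
n = (2.681 × 1580 / 825)² = 26.36
Round up: n = 27.

27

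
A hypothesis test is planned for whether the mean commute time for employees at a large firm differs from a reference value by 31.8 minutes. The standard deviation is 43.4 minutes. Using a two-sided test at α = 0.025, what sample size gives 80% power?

18

For a one-sample z-test, n = ((z_{α/2} + z_β)·σ/δ)².
z_{α/2} = 2.241 (two-sided α = 0.025); z_β = 0.842 (power 80% → β = 0.2).
n = (3.083 × 43.4 / 31.8)² = 17.70
Round up: n = 18.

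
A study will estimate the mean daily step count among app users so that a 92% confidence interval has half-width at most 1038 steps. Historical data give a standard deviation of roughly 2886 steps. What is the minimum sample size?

24

For a mean, the margin of error is E = z·σ/√n, so n = (zσ/E)².
At 92% confidence, z = 1.751.
n = (1.751 × 2886 / 1038)² = 23.70
Round up: n = 24.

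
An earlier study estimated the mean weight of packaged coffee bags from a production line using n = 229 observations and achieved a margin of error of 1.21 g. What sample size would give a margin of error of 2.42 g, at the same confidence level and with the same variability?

Margin of error scales as 1/√n, so n₂ = n₁·(E₁/E₂)².
n₂ = 229 × (1.21/2.42)² = 229 × 0.25 = 57.25
Round up: n₂ = 58.

58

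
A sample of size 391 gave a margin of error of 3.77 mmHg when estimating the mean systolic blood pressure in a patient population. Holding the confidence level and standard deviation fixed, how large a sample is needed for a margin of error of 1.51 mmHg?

Margin of error scales as 1/√n, so n₂ = n₁·(E₁/E₂)².
n₂ = 391 × (3.77/1.51)² = 391 × 6.233 = 2437.10
Round up: n₂ = 2438.

2438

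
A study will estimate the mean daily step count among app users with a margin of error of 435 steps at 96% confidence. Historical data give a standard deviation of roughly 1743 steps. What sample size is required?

For a mean, the margin of error is E = z·σ/√n, so n = (zσ/E)².
At 96% confidence, z = 2.054.
n = (2.054 × 1743 / 435)² = 67.74
Round up: n = 68.

68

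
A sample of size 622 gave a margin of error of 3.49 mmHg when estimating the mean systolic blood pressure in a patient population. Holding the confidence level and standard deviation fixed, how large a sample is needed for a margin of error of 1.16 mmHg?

Margin of error scales as 1/√n, so n₂ = n₁·(E₁/E₂)².
n₂ = 622 × (3.49/1.16)² = 622 × 9.052 = 5630.34
Round up: n₂ = 5631.

5631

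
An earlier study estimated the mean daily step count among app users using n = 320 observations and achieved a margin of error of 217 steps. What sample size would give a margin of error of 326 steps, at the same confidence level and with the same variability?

Margin of error scales as 1/√n, so n₂ = n₁·(E₁/E₂)².
n₂ = 320 × (217/326)² = 320 × 0.4431 = 141.79
Round up: n₂ = 142.

n = 142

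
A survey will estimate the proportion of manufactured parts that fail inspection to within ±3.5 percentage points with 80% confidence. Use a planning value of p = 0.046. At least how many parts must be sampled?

n = 59

For a proportion with margin E = 0.035 at 80% confidence, z = 1.282.
n = p̂(1−p̂)(z/E)² = 0.046 × 0.954 × (1.282/0.035)² = 58.88
Round up: n = 59.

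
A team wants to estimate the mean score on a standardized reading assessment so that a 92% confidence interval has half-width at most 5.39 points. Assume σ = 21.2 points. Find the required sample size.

n = 48

For a mean, the margin of error is E = z·σ/√n, so n = (zσ/E)².
At 92% confidence, z = 1.751.
n = (1.751 × 21.2 / 5.39)² = 47.43
Round up: n = 48.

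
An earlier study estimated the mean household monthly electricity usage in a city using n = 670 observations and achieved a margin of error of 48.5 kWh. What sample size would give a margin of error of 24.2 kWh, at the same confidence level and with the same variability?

Margin of error scales as 1/√n, so n₂ = n₁·(E₁/E₂)².
n₂ = 670 × (48.5/24.2)² = 670 × 4.017 = 2691.39
Round up: n₂ = 2692.

n = 2692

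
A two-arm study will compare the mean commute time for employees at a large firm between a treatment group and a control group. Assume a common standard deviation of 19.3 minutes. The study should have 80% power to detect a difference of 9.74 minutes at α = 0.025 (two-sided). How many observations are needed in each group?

For two equal groups, n per group = 2·((z_{α/2} + z_β)·σ/δ)².
z_{α/2} = 2.241; z_β = 0.842 (power 80%).
n = 2 × (3.083 × 19.3 / 9.74)² = 2 × 37.32 = 74.64
Round up: n = 75 per group.

75 per group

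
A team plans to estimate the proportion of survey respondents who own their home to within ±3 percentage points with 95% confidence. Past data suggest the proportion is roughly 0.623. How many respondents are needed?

For a proportion with margin E = 0.03 at 95% confidence, z = 1.960.
n = p̂(1−p̂)(z/E)² = 0.623 × 0.377 × (1.960/0.03)² = 1002.53
Round up: n = 1003.

1003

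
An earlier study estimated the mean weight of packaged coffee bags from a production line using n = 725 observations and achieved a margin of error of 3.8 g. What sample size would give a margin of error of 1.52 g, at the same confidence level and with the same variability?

n = 4532

Margin of error scales as 1/√n, so n₂ = n₁·(E₁/E₂)².
n₂ = 725 × (3.8/1.52)² = 725 × 6.25 = 4531.25
Round up: n₂ = 4532.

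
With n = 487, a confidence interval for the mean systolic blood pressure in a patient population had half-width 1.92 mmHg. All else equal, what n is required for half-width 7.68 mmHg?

n = 31

Margin of error scales as 1/√n, so n₂ = n₁·(E₁/E₂)².
n₂ = 487 × (1.92/7.68)² = 487 × 0.0625 = 30.44
Round up: n₂ = 31.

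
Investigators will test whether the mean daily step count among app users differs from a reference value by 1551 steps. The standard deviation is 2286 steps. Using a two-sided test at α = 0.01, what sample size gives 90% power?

33

For a one-sample z-test, n = ((z_{α/2} + z_β)·σ/δ)².
z_{α/2} = 2.576 (two-sided α = 0.01); z_β = 1.282 (power 90% → β = 0.1).
n = (3.858 × 2286 / 1551)² = 32.33
Round up: n = 33.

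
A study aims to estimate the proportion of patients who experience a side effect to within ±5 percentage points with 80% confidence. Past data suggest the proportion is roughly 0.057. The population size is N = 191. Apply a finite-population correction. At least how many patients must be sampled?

For a proportion with margin E = 0.05 at 80% confidence, z = 1.282.
n = p̂(1−p̂)(z/E)² = 0.057 × 0.943 × (1.282/0.05)² = 35.34 — call this n₀.
Finite-population correction with N = 191: n = n₀ / (1 + (n₀−1)/N) = 35.34 / 1.18 = 29.95
Round up: n = 30.

30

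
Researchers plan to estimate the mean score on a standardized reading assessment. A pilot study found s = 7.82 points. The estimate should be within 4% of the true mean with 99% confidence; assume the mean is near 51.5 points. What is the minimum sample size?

For a mean, the margin of error is E = z·σ/√n, so n = (zσ/E)².
At 99% confidence, z = 2.576.
E = 4% of 51.5 = 2.06 points.
n = (2.576 × 7.82 / 2.06)² = 95.62
Round up: n = 96.

96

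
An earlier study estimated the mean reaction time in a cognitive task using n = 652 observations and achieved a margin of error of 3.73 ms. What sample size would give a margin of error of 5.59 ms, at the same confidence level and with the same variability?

n = 291

Margin of error scales as 1/√n, so n₂ = n₁·(E₁/E₂)².
n₂ = 652 × (3.73/5.59)² = 652 × 0.4452 = 290.27
Round up: n₂ = 291.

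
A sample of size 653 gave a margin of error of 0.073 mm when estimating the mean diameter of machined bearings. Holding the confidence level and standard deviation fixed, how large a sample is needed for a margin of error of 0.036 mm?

Margin of error scales as 1/√n, so n₂ = n₁·(E₁/E₂)².
n₂ = 653 × (0.073/0.036)² = 653 × 4.112 = 2685.14
Round up: n₂ = 2686.

2686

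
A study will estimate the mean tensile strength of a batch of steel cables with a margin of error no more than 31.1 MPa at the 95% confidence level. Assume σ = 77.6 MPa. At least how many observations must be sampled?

For a mean, the margin of error is E = z·σ/√n, so n = (zσ/E)².
At 95% confidence, z = 1.960.
n = (1.960 × 77.6 / 31.1)² = 23.92
Round up: n = 24.

24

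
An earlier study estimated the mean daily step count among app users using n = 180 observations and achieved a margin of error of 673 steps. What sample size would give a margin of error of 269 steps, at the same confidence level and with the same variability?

n = 1127

Margin of error scales as 1/√n, so n₂ = n₁·(E₁/E₂)².
n₂ = 180 × (673/269)² = 180 × 6.259 = 1126.62
Round up: n₂ = 1127.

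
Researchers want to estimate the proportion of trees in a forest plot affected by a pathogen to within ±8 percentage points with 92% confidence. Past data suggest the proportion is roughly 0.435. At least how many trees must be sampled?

118

For a proportion with margin E = 0.08 at 92% confidence, z = 1.751.
n = p̂(1−p̂)(z/E)² = 0.435 × 0.565 × (1.751/0.08)² = 117.74
Round up: n = 118.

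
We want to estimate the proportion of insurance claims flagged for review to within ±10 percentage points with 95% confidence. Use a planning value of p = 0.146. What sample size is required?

48

For a proportion with margin E = 0.1 at 95% confidence, z = 1.960.
n = p̂(1−p̂)(z/E)² = 0.146 × 0.854 × (1.960/0.1)² = 47.90
Round up: n = 48.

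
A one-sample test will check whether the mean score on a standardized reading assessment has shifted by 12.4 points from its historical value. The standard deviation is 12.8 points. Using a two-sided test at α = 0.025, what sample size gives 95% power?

For a one-sample z-test, n = ((z_{α/2} + z_β)·σ/δ)².
z_{α/2} = 2.241 (two-sided α = 0.025); z_β = 1.645 (power 95% → β = 0.05).
n = (3.886 × 12.8 / 12.4)² = 16.09
Round up: n = 17.

17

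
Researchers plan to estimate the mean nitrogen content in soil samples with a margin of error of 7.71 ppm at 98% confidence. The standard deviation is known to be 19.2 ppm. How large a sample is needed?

34

For a mean, the margin of error is E = z·σ/√n, so n = (zσ/E)².
At 98% confidence, z = 2.326.
n = (2.326 × 19.2 / 7.71)² = 33.55
Round up: n = 34.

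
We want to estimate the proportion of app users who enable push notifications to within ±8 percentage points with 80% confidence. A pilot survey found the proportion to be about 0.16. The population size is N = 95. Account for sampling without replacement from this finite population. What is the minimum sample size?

For a proportion with margin E = 0.08 at 80% confidence, z = 1.282.
n = p̂(1−p̂)(z/E)² = 0.16 × 0.84 × (1.282/0.08)² = 34.51 — call this n₀.
Finite-population correction with N = 95: n = n₀ / (1 + (n₀−1)/N) = 34.51 / 1.353 = 25.51
Round up: n = 26.

26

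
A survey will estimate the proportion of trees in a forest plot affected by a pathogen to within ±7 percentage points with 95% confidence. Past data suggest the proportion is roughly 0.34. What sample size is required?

For a proportion with margin E = 0.07 at 95% confidence, z = 1.960.
n = p̂(1−p̂)(z/E)² = 0.34 × 0.66 × (1.960/0.07)² = 175.93
Round up: n = 176.

n = 176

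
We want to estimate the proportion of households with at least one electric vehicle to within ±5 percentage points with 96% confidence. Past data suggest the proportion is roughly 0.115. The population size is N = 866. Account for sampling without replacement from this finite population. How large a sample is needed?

n = 144

For a proportion with margin E = 0.05 at 96% confidence, z = 2.054.
n = p̂(1−p̂)(z/E)² = 0.115 × 0.885 × (2.054/0.05)² = 171.75 — call this n₀.
Finite-population correction with N = 866: n = n₀ / (1 + (n₀−1)/N) = 171.75 / 1.197 = 143.48
Round up: n = 144.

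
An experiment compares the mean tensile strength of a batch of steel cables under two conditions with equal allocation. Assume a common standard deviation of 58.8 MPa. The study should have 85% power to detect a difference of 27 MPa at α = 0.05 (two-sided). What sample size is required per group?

86 per group

For two equal groups, n per group = 2·((z_{α/2} + z_β)·σ/δ)².
z_{α/2} = 1.960; z_β = 1.036 (power 85%).
n = 2 × (2.996 × 58.8 / 27)² = 2 × 42.57 = 85.14
Round up: n = 86 per group.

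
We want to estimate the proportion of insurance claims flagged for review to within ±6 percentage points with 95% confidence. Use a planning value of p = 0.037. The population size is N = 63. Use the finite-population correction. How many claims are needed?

For a proportion with margin E = 0.06 at 95% confidence, z = 1.960.
n = p̂(1−p̂)(z/E)² = 0.037 × 0.963 × (1.960/0.06)² = 38.02 — call this n₀.
Finite-population correction with N = 63: n = n₀ / (1 + (n₀−1)/N) = 38.02 / 1.588 = 23.94
Round up: n = 24.

24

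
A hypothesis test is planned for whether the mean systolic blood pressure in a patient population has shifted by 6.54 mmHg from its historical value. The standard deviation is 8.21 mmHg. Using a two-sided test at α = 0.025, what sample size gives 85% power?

17

For a one-sample z-test, n = ((z_{α/2} + z_β)·σ/δ)².
z_{α/2} = 2.241 (two-sided α = 0.025); z_β = 1.036 (power 85% → β = 0.15).
n = (3.277 × 8.21 / 6.54)² = 16.92
Round up: n = 17.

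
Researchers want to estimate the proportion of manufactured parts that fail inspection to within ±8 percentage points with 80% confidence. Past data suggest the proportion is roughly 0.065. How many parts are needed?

For a proportion with margin E = 0.08 at 80% confidence, z = 1.282.
n = p̂(1−p̂)(z/E)² = 0.065 × 0.935 × (1.282/0.08)² = 15.61
Round up: n = 16.

n = 16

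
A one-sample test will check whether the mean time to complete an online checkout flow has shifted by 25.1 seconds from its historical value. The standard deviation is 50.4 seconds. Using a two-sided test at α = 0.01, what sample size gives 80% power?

48

For a one-sample z-test, n = ((z_{α/2} + z_β)·σ/δ)².
z_{α/2} = 2.576 (two-sided α = 0.01); z_β = 0.842 (power 80% → β = 0.2).
n = (3.418 × 50.4 / 25.1)² = 47.10
Round up: n = 48.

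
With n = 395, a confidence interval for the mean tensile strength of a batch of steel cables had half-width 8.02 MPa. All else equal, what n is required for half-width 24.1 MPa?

44

Margin of error scales as 1/√n, so n₂ = n₁·(E₁/E₂)².
n₂ = 395 × (8.02/24.1)² = 395 × 0.1107 = 43.73
Round up: n₂ = 44.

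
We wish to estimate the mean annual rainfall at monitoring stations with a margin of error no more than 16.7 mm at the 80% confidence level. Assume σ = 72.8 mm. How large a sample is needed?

For a mean, the margin of error is E = z·σ/√n, so n = (zσ/E)².
At 80% confidence, z = 1.282.
n = (1.282 × 72.8 / 16.7)² = 31.23
Round up: n = 32.

32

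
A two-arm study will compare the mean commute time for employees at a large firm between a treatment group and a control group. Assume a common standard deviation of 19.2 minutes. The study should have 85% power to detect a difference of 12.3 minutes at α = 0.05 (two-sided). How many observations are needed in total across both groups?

For two equal groups, n per group = 2·((z_{α/2} + z_β)·σ/δ)².
z_{α/2} = 1.960; z_β = 1.036 (power 85%).
n = 2 × (2.996 × 19.2 / 12.3)² = 2 × 21.87 = 43.74
Round up: n = 44 per group.
Total across both groups: 2 × 44 = 88.

88 total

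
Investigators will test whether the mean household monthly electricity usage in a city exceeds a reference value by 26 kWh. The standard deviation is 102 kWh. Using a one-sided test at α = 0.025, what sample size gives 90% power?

162

For a one-sample z-test, n = ((z_α + z_β)·σ/δ)².
z_α = 1.960 (one-sided α = 0.025); z_β = 1.282 (power 90% → β = 0.1).
n = (3.242 × 102 / 26)² = 161.76
Round up: n = 162.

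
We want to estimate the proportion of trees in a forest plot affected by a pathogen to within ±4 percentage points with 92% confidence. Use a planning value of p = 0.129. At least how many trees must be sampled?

216

For a proportion with margin E = 0.04 at 92% confidence, z = 1.751.
n = p̂(1−p̂)(z/E)² = 0.129 × 0.871 × (1.751/0.04)² = 215.31
Round up: n = 216.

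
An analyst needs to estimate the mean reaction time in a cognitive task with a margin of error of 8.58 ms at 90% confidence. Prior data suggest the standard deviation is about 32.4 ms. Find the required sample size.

39

For a mean, the margin of error is E = z·σ/√n, so n = (zσ/E)².
At 90% confidence, z = 1.645.
n = (1.645 × 32.4 / 8.58)² = 38.59
Round up: n = 39.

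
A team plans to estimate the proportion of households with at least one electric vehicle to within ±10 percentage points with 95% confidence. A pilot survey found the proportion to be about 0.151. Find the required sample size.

For a proportion with margin E = 0.1 at 95% confidence, z = 1.960.
n = p̂(1−p̂)(z/E)² = 0.151 × 0.849 × (1.960/0.1)² = 49.25
Round up: n = 50.

n = 50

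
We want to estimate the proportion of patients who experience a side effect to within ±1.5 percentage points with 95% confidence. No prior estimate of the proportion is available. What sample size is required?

For a proportion with margin E = 0.015 at 95% confidence, z = 1.960.
With no prior estimate, use p = 0.5, which maximizes p(1−p) at 0.25.
n = 0.25 × (z/E)² = 0.25 × (1.960/0.015)² = 4268.44
Round up: n = 4269.

4269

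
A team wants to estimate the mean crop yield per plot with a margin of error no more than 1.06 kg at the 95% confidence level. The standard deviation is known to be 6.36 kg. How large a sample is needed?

139

For a mean, the margin of error is E = z·σ/√n, so n = (zσ/E)².
At 95% confidence, z = 1.960.
n = (1.960 × 6.36 / 1.06)² = 138.30
Round up: n = 139.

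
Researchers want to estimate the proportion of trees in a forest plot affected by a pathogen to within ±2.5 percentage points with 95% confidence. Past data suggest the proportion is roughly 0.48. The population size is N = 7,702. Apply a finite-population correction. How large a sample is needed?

For a proportion with margin E = 0.025 at 95% confidence, z = 1.960.
n = p̂(1−p̂)(z/E)² = 0.48 × 0.52 × (1.960/0.025)² = 1534.18 — call this n₀.
Finite-population correction with N = 7,702: n = n₀ / (1 + (n₀−1)/N) = 1534.18 / 1.199 = 1279.55
Round up: n = 1280.

1280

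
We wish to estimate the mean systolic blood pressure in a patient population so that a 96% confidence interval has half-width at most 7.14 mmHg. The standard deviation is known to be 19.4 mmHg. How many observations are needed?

32

For a mean, the margin of error is E = z·σ/√n, so n = (zσ/E)².
At 96% confidence, z = 2.054.
n = (2.054 × 19.4 / 7.14)² = 31.15
Round up: n = 32.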